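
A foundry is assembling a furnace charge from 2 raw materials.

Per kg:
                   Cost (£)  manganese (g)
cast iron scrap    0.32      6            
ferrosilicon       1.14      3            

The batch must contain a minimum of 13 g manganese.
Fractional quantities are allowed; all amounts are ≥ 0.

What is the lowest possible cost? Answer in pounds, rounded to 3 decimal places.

£0.693

Let x1 = kg of cast iron scrap, x2 = kg of ferrosilicon.
min 0.32x1 + 1.14x2 with:
  6x1 + 3x2 ≥ 13   (manganese)
  x1, x2 ≥ 0.
The minimum-cost mix takes nothing from ferrosilicon — only cast iron scrap. The manganese requirement is met with equality.
So cast iron scrap = 2.167 kg.
Total cost: 0.32·2.167 = 0.69344.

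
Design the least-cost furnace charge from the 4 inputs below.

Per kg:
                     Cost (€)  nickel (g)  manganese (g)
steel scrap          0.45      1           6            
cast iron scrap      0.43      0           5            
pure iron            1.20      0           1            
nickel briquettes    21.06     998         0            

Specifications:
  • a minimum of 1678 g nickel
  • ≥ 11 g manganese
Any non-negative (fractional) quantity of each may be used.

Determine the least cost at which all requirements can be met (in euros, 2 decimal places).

Let x1 = kg of steel scrap, x2 = kg of cast iron scrap, x3 = kg of pure iron, x4 = kg of nickel briquettes.
Minimize 0.45x1 + 0.43x2 + 1.2x3 + 21.06x4 subject to:
  1x1 + 998x4 ≥ 1678   (nickel)
  6x1 + 5x2 + 1x3 ≥ 11   (manganese)
  x1, x2, x3, x4 ≥ 0.
The cheapest feasible vertex uses only steel scrap, nickel briquettes; cast iron scrap, pure iron are not used. Binding constraints: nickel and manganese.
Solving gives x1 = 1.8333, x4 = 1.6795.
Cost = 0.45·1.8333 + 21.06·1.6795 = 36.1953.

€36.20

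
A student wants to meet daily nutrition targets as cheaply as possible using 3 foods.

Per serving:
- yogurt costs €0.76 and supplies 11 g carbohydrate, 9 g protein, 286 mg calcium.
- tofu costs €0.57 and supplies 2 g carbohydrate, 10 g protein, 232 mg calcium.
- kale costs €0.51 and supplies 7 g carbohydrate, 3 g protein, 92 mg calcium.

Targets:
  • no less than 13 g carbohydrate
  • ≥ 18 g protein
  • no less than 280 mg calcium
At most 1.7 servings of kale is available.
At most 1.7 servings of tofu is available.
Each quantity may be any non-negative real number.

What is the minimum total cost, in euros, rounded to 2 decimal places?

Set it up as a linear program. Let x1 = servings of yogurt, x2 = servings of tofu, x3 = servings of kale.
Minimize 0.76x1 + 0.57x2 + 0.51x3 s.t.:
  11x1 + 2x2 + 7x3 ≥ 13   (carbohydrate)
  9x1 + 10x2 + 3x3 ≥ 18   (protein)
  286x1 + 232x2 + 92x3 ≥ 280   (calcium)
  x3 ≤ 1.7
  x2 ≤ 1.7
  x1, x2, x3 ≥ 0.
The minimum-cost mix takes nothing from kale — only yogurt, tofu. Binding constraints: carbohydrate and protein.
Solving gives x1 = 1.022, x2 = 0.8804.
Objective = 0.76·1.022 + 0.57·0.8804 = 1.2785.

€1.28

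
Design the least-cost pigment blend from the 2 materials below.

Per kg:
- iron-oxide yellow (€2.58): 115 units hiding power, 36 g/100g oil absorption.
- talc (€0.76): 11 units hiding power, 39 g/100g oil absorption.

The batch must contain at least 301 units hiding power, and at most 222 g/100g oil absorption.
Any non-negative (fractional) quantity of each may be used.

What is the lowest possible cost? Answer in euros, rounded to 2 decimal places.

€6.75

Treat it as an LP. Let x1 = kg of iron-oxide yellow, x2 = kg of talc.
min 2.58x1 + 0.76x2 with:
  115x1 + 11x2 ≥ 301   (hiding power)
  36x1 + 39x2 ≤ 222   (oil absorption)
  x1, x2 ≥ 0.
The cheapest feasible vertex uses only iron-oxide yellow; talc is not used. There the hiding power constraint is tight.
So iron-oxide yellow = 2.617 kg.
Objective = 2.58·2.617 = 6.7519.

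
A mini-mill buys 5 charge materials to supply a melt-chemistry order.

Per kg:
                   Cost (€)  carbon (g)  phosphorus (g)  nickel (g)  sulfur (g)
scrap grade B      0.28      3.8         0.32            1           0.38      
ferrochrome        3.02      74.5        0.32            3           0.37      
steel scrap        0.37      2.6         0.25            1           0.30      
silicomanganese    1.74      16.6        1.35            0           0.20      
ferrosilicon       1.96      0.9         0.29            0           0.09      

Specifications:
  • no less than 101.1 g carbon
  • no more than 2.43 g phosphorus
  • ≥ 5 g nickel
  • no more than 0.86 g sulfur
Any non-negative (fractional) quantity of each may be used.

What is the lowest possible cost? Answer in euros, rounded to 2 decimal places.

Set it up as a linear program. Let x1 = kg of scrap grade B, x2 = kg of ferrochrome, x3 = kg of steel scrap, x4 = kg of silicomanganese, x5 = kg of ferrosilicon.
Minimize 0.28x1 + 3.02x2 + 0.37x3 + 1.74x4 + 1.96x5 with:
  3.8x1 + 74.5x2 + 2.6x3 + 16.6x4 + 0.9x5 ≥ 101.1   (carbon)
  0.32x1 + 0.32x2 + 0.25x3 + 1.35x4 + 0.29x5 ≤ 2.43   (phosphorus)
  1x1 + 3x2 + 1x3 ≥ 5   (nickel)
  0.38x1 + 0.37x2 + 0.3x3 + 0.2x4 + 0.09x5 ≤ 0.86   (sulfur)
  x1, x2, x3, x4, x5 ≥ 0.
The optimal basis is {scrap grade B, ferrochrome, steel scrap}; silicomanganese, ferrosilicon drop out. There the carbon, nickel, sulfur constraints are tight.
Solving gives x1 = 0.6706, x2 = 1.309, x3 = 0.403.
Cost = 0.28·0.6706 + 3.02·1.309 + 0.37·0.403 = 4.2901.

€4.29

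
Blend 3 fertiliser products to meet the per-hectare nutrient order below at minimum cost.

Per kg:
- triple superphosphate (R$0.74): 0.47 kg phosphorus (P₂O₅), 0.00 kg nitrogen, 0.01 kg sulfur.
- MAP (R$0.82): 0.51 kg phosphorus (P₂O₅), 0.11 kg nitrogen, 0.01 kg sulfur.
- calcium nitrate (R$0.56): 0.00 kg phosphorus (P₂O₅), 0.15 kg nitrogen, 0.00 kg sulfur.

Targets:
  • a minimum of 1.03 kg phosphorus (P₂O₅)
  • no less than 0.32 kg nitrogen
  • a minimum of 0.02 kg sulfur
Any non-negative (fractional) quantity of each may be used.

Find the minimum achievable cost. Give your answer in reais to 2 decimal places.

Let x1 = kg of triple superphosphate, x2 = kg of MAP, x3 = kg of calcium nitrate.
Minimise 0.74x1 + 0.82x2 + 0.56x3 with:
  0.47x1 + 0.51x2 ≥ 1.03   (phosphorus (P₂O₅))
  0.11x2 + 0.15x3 ≥ 0.32   (nitrogen)
  0.01x1 + 0.01x2 ≥ 0.02   (sulfur)
  x1, x2, x3 ≥ 0.
The minimum-cost mix takes nothing from triple superphosphate — only MAP, calcium nitrate. There the phosphorus (P₂O₅) and nitrogen constraints are tight.
That vertex is x2 = 2.02, x3 = 0.6523.
Total cost: 0.82·2.02 + 0.56·0.6523 = 2.0217.

R$2.02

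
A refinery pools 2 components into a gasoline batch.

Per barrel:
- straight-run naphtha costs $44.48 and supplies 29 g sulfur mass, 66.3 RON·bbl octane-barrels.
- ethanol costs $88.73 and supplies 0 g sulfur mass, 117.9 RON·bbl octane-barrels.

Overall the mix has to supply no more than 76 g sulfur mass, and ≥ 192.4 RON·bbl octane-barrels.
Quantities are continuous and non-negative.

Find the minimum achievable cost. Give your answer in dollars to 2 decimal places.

$130.60

Treat it as an LP. Let x1 = barrels of straight-run naphtha, x2 = barrels of ethanol.
min 44.48x1 + 88.73x2 s.t.:
  29x1 ≤ 76   (sulfur mass)
  66.3x1 + 117.9x2 ≥ 192.4   (octane-barrels)
  x1, x2 ≥ 0.
Both inputs are positive at the optimum. The sulfur mass and octane-barrels requirements are met with equality.
So straight-run naphtha = 2.6207 barrels, ethanol = 0.15817 barrels.
Cost = 44.48·2.6207 + 88.73·0.15817 = 130.6032.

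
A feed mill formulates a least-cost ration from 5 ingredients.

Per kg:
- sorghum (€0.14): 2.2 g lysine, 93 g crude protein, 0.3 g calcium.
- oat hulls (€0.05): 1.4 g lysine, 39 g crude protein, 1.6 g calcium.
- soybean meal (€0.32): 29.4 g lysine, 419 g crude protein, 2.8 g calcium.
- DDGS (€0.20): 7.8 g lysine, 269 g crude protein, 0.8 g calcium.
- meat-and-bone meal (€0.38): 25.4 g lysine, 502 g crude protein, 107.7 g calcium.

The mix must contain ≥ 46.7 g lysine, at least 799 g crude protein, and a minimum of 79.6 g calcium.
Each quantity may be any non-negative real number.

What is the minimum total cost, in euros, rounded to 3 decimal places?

€0.607

Set it up as a linear program. Let x1 = kg of sorghum, x2 = kg of oat hulls, x3 = kg of soybean meal, x4 = kg of DDGS, x5 = kg of meat-and-bone meal.
Minimise 0.14x1 + 0.05x2 + 0.32x3 + 0.2x4 + 0.38x5 s.t.:
  2.2x1 + 1.4x2 + 29.4x3 + 7.8x4 + 25.4x5 ≥ 46.7   (lysine)
  93x1 + 39x2 + 419x3 + 269x4 + 502x5 ≥ 799   (crude protein)
  0.3x1 + 1.6x2 + 2.8x3 + 0.8x4 + 107.7x5 ≥ 79.6   (calcium)
  x1, x2, x3, x4, x5 ≥ 0.
The optimal basis is {soybean meal, DDGS, meat-and-bone meal}; sorghum, oat hulls drop out. Binding constraints: lysine, crude protein, calcium.
Solving gives x3 = 0.9155, x4 = 0.2124, x5 = 0.7137.
Cost = 0.32·0.9155 + 0.2·0.2124 + 0.38·0.7137 = 0.60665.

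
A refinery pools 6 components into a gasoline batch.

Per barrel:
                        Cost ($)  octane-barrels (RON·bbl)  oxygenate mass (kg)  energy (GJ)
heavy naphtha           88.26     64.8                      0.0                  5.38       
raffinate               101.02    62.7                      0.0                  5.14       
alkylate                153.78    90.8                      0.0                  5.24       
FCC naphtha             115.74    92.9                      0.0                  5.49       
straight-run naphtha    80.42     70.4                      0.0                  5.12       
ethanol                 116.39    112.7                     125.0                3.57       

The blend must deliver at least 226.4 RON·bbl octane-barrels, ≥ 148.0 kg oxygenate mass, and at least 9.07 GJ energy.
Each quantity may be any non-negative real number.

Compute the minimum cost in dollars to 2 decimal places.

Let x1 = barrels of heavy naphtha, x2 = barrels of raffinate, x3 = barrels of alkylate, x4 = barrels of FCC naphtha, x5 = barrels of straight-run naphtha, x6 = barrels of ethanol.
Minimize 88.26x1 + 101.02x2 + 153.78x3 + 115.74x4 + 80.42x5 + 116.39x6 with:
  64.8x1 + 62.7x2 + 90.8x3 + 92.9x4 + 70.4x5 + 112.7x6 ≥ 226.4   (octane-barrels)
  125x6 ≥ 148   (oxygenate mass)
  5.38x1 + 5.14x2 + 5.24x3 + 5.49x4 + 5.12x5 + 3.57x6 ≥ 9.07   (energy)
  x1, x2, x3, x4, x5, x6 ≥ 0.
The cheapest feasible vertex uses only straight-run naphtha, ethanol; heavy naphtha, raffinate, alkylate, FCC naphtha are not used. There the octane-barrels and energy constraints are tight.
Optimal quantities: straight-run naphtha = 0.656873 barrels, ethanol = 1.59855 barrels.
Objective = 80.42·0.656873 + 116.39·1.59855 = 238.8810.

$238.88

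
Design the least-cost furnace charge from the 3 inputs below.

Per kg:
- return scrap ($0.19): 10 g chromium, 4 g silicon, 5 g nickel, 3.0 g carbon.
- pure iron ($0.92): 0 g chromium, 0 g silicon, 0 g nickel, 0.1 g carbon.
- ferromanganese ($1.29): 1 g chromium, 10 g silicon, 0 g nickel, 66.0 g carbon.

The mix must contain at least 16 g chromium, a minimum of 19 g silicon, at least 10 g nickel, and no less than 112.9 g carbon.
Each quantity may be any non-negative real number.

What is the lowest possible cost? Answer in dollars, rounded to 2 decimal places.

Set it up as a linear program. Let x1 = kg of return scrap, x2 = kg of pure iron, x3 = kg of ferromanganese.
Minimize 0.19x1 + 0.92x2 + 1.29x3 s.t.:
  10x1 + 1x3 ≥ 16   (chromium)
  4x1 + 10x3 ≥ 19   (silicon)
  5x1 ≥ 10   (nickel)
  3x1 + 0.1x2 + 66x3 ≥ 112.9   (carbon)
  x1, x2, x3 ≥ 0.
The cheapest feasible vertex uses only return scrap, ferromanganese; pure iron is not used. Binding constraints: nickel and carbon.
Optimal quantities: return scrap = 2 kg, ferromanganese = 1.62 kg.
Cost = 0.19·2 + 1.29·1.62 = 2.4698.

$2.47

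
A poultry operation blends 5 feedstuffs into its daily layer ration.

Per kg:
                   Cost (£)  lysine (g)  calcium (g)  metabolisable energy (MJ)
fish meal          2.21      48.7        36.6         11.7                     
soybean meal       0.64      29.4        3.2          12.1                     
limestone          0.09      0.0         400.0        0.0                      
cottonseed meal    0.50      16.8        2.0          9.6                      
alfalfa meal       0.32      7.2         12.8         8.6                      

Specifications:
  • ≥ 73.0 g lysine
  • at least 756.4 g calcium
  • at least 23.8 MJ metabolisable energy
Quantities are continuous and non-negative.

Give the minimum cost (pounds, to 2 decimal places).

Treat it as an LP. Let x1 = kg of fish meal, x2 = kg of soybean meal, x3 = kg of limestone, x4 = kg of cottonseed meal, x5 = kg of alfalfa meal.
min 2.21x1 + 0.64x2 + 0.09x3 + 0.5x4 + 0.32x5 s.t.:
  48.7x1 + 29.4x2 + 16.8x4 + 7.2x5 ≥ 73   (lysine)
  36.6x1 + 3.2x2 + 400x3 + 2x4 + 12.8x5 ≥ 756.4   (calcium)
  11.7x1 + 12.1x2 + 9.6x4 + 8.6x5 ≥ 23.8   (metabolisable energy)
  x1, x2, x3, x4, x5 ≥ 0.
At the optimum only soybean meal, limestone are positive (fish meal, cottonseed meal, alfalfa meal = 0). The lysine and calcium requirements are met with equality.
That vertex is x2 = 2.483, x3 = 1.871.
Objective = 0.64·2.483 + 0.09·1.871 = 1.7575.

£1.76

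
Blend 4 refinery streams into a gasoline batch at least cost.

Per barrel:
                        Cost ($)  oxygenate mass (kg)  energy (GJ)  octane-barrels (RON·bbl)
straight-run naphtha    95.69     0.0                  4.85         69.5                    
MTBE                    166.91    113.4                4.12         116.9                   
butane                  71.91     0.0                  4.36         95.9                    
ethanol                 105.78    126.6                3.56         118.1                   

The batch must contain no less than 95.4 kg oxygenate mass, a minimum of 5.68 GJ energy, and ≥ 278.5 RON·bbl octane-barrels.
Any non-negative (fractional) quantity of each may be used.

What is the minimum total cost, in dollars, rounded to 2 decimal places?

Treat it as an LP. Let x1 = barrels of straight-run naphtha, x2 = barrels of MTBE, x3 = barrels of butane, x4 = barrels of ethanol.
Minimise 95.69x1 + 166.91x2 + 71.91x3 + 105.78x4 s.t.:
  113.4x2 + 126.6x4 ≥ 95.4   (oxygenate mass)
  4.85x1 + 4.12x2 + 4.36x3 + 3.56x4 ≥ 5.68   (energy)
  69.5x1 + 116.9x2 + 95.9x3 + 118.1x4 ≥ 278.5   (octane-barrels)
  x1, x2, x3, x4 ≥ 0.
The minimum-cost mix takes nothing from straight-run naphtha, MTBE — only butane, ethanol. There the oxygenate mass and octane-barrels constraints are tight.
So butane = 1.976 barrels, ethanol = 0.7536 barrels.
Total cost: 71.91·1.976 + 105.78·0.7536 = 221.8100.

$221.81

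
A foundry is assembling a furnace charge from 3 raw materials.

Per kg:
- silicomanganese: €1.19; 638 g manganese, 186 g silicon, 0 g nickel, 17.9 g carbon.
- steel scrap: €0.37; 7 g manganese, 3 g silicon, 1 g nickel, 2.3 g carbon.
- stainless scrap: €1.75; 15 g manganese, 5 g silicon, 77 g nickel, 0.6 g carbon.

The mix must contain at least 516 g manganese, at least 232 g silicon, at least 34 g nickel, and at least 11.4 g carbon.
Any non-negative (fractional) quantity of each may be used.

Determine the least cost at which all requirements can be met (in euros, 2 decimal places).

€2.24

Treat it as an LP. Let x1 = kg of silicomanganese, x2 = kg of steel scrap, x3 = kg of stainless scrap.
min 1.19x1 + 0.37x2 + 1.75x3 subject to:
  638x1 + 7x2 + 15x3 ≥ 516   (manganese)
  186x1 + 3x2 + 5x3 ≥ 232   (silicon)
  1x2 + 77x3 ≥ 34   (nickel)
  17.9x1 + 2.3x2 + 0.6x3 ≥ 11.4   (carbon)
  x1, x2, x3 ≥ 0.
The optimal basis is {silicomanganese, stainless scrap}; steel scrap drops out. The silicon and nickel requirements are met with equality.
Optimal quantities: silicomanganese = 1.235 kg, stainless scrap = 0.4416 kg.
Objective = 1.19·1.235 + 1.75·0.4416 = 2.2425.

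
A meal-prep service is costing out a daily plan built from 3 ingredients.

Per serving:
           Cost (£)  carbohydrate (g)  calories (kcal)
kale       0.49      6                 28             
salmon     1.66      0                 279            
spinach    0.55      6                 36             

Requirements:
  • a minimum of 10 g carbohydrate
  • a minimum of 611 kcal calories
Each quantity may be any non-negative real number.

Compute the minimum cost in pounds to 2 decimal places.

£4.17

Let x1 = servings of kale, x2 = servings of salmon, x3 = servings of spinach.
min 0.49x1 + 1.66x2 + 0.55x3 s.t.:
  6x1 + 6x3 ≥ 10   (carbohydrate)
  28x1 + 279x2 + 36x3 ≥ 611   (calories)
  x1, x2, x3 ≥ 0.
The minimum-cost mix takes nothing from spinach — only kale, salmon. Binding constraints: carbohydrate and calories.
Solving gives x1 = 1.6667, x2 = 2.0227.
Total cost: 0.49·1.6667 + 1.66·2.0227 = 4.1744.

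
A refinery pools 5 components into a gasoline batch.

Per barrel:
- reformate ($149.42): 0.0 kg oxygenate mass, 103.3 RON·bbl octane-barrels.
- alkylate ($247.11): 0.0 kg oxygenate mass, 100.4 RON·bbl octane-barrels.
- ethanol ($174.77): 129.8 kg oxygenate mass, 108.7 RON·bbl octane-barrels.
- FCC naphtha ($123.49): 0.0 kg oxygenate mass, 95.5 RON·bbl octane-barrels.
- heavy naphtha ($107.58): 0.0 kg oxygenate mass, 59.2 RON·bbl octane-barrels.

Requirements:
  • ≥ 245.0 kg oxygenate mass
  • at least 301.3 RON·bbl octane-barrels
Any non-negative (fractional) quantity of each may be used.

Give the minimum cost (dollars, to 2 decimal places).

Set it up as a linear program. Let x1 = barrels of reformate, x2 = barrels of alkylate, x3 = barrels of ethanol, x4 = barrels of FCC naphtha, x5 = barrels of heavy naphtha.
min 149.42x1 + 247.11x2 + 174.77x3 + 123.49x4 + 107.58x5 subject to:
  129.8x3 ≥ 245   (oxygenate mass)
  103.3x1 + 100.4x2 + 108.7x3 + 95.5x4 + 59.2x5 ≥ 301.3   (octane-barrels)
  x1, x2, x3, x4, x5 ≥ 0.
The optimal basis is {ethanol, FCC naphtha}; reformate, alkylate, heavy naphtha drop out. There the oxygenate mass and octane-barrels constraints are tight.
So ethanol = 1.8875 barrels, FCC naphtha = 1.0066 barrels.
Hence cost = 174.77·1.8875 + 123.49·1.0066 = $454.1834.

$454.18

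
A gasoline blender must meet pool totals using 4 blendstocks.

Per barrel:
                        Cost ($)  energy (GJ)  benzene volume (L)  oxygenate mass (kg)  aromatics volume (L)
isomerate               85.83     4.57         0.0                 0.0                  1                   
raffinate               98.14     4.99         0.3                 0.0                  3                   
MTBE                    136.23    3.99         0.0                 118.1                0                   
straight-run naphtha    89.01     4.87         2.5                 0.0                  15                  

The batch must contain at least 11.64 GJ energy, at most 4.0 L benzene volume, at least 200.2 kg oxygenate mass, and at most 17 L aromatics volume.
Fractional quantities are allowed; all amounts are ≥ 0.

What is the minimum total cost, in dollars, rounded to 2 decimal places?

$320.06

This is a linear program. Let x1 = barrels of isomerate, x2 = barrels of raffinate, x3 = barrels of MTBE, x4 = barrels of straight-run naphtha.
Minimize 85.83x1 + 98.14x2 + 136.23x3 + 89.01x4 s.t.:
  4.57x1 + 4.99x2 + 3.99x3 + 4.87x4 ≥ 11.64   (energy)
  0.3x2 + 2.5x4 ≤ 4   (benzene volume)
  118.1x3 ≥ 200.2   (oxygenate mass)
  1x1 + 3x2 + 15x4 ≤ 17   (aromatics volume)
  x1, x2, x3, x4 ≥ 0.
The minimum-cost mix takes nothing from isomerate, raffinate — only MTBE, straight-run naphtha. Binding constraints: energy and oxygenate mass.
Optimal quantities: MTBE = 1.6952 barrels, straight-run naphtha = 1.0013 barrels.
Hence cost = 136.23·1.6952 + 89.01·1.0013 = $320.0628.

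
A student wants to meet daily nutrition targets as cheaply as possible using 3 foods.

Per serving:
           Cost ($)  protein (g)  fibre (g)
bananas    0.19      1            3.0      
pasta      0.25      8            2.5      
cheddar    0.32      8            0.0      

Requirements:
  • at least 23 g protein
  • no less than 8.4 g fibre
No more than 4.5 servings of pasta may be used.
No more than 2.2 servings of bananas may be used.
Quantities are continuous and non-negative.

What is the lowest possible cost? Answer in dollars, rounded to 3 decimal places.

$0.790

This is a linear program. Let x1 = servings of bananas, x2 = servings of pasta, x3 = servings of cheddar.
Minimise 0.19x1 + 0.25x2 + 0.32x3 subject to:
  1x1 + 8x2 + 8x3 ≥ 23   (protein)
  3x1 + 2.5x2 ≥ 8.4   (fibre)
  x2 ≤ 4.5
  x1 ≤ 2.2
  x1, x2, x3 ≥ 0.
At the optimum only bananas, pasta are positive (cheddar = 0). Binding constraints: protein and fibre.
Solving gives x1 = 0.4512, x2 = 2.819.
Total cost: 0.19·0.4512 + 0.25·2.819 = 0.79048.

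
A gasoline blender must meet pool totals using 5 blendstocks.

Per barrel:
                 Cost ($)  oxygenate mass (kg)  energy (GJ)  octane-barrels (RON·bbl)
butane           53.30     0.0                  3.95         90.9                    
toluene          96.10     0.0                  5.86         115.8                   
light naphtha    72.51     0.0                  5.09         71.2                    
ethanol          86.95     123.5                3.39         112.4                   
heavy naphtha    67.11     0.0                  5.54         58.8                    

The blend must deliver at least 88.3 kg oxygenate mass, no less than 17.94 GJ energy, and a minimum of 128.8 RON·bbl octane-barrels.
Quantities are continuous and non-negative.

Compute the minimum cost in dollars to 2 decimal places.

Let x1 = barrels of butane, x2 = barrels of toluene, x3 = barrels of light naphtha, x4 = barrels of ethanol, x5 = barrels of heavy naphtha.
Minimize 53.3x1 + 96.1x2 + 72.51x3 + 86.95x4 + 67.11x5 with:
  123.5x4 ≥ 88.3   (oxygenate mass)
  3.95x1 + 5.86x2 + 5.09x3 + 3.39x4 + 5.54x5 ≥ 17.94   (energy)
  90.9x1 + 115.8x2 + 71.2x3 + 112.4x4 + 58.8x5 ≥ 128.8   (octane-barrels)
  x1, x2, x3, x4, x5 ≥ 0.
The optimal basis is {ethanol, heavy naphtha}; butane, toluene, light naphtha drop out. There the oxygenate mass and energy constraints are tight.
So ethanol = 0.71498 barrels, heavy naphtha = 2.8008 barrels.
Objective = 86.95·0.71498 + 67.11·2.8008 = 250.1292.

$250.13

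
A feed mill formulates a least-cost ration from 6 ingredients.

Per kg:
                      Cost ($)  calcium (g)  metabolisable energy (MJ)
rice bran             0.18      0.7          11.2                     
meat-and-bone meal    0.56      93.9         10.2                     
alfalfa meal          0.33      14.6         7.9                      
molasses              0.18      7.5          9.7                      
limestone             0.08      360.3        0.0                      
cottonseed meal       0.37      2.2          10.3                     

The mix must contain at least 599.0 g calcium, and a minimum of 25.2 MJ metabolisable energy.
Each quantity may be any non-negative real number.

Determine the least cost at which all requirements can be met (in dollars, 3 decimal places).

This is a linear program. Let x1 = kg of rice bran, x2 = kg of meat-and-bone meal, x3 = kg of alfalfa meal, x4 = kg of molasses, x5 = kg of limestone, x6 = kg of cottonseed meal.
min 0.18x1 + 0.56x2 + 0.33x3 + 0.18x4 + 0.08x5 + 0.37x6 s.t.:
  0.7x1 + 93.9x2 + 14.6x3 + 7.5x4 + 360.3x5 + 2.2x6 ≥ 599   (calcium)
  11.2x1 + 10.2x2 + 7.9x3 + 9.7x4 + 10.3x6 ≥ 25.2   (metabolisable energy)
  x1, x2, x3, x4, x5, x6 ≥ 0.
The optimal basis is {rice bran, limestone}; meat-and-bone meal, alfalfa meal, molasses, cottonseed meal drop out. There the calcium and metabolisable energy constraints are tight.
Optimal quantities: rice bran = 2.25 kg, limestone = 1.658 kg.
Cost = 0.18·2.25 + 0.08·1.658 = 0.53764.

$0.538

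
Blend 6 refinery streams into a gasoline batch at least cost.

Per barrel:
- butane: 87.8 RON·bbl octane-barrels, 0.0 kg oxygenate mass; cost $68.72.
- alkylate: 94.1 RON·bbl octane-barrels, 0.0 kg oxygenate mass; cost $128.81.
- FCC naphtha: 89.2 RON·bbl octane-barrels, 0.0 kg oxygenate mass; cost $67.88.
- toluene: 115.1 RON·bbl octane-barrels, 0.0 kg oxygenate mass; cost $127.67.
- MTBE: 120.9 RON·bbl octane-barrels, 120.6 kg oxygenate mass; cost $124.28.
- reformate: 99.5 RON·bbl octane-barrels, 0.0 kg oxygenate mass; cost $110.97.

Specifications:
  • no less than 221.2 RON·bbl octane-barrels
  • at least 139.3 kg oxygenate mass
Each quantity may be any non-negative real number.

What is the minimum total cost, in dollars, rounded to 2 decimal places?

Set it up as a linear program. Let x1 = barrels of butane, x2 = barrels of alkylate, x3 = barrels of FCC naphtha, x4 = barrels of toluene, x5 = barrels of MTBE, x6 = barrels of reformate.
min 68.72x1 + 128.81x2 + 67.88x3 + 127.67x4 + 124.28x5 + 110.97x6 subject to:
  87.8x1 + 94.1x2 + 89.2x3 + 115.1x4 + 120.9x5 + 99.5x6 ≥ 221.2   (octane-barrels)
  120.6x5 ≥ 139.3   (oxygenate mass)
  x1, x2, x3, x4, x5, x6 ≥ 0.
At the optimum only FCC naphtha, MTBE are positive (butane, alkylate, toluene, reformate = 0). There the octane-barrels and oxygenate mass constraints are tight.
That vertex is x3 = 0.9143, x5 = 1.155.
Objective = 67.88·0.9143 + 124.28·1.155 = 205.6061.

$205.61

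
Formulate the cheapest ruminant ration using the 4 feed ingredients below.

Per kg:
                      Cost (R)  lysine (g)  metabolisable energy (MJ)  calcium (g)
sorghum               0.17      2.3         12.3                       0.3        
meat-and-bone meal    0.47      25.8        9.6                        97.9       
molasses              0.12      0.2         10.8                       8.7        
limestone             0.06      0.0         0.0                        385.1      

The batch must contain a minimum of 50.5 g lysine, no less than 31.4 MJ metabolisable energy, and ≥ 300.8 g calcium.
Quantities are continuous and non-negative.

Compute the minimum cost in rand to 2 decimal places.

R1.07

Treat it as an LP. Let x1 = kg of sorghum, x2 = kg of meat-and-bone meal, x3 = kg of molasses, x4 = kg of limestone.
Minimize 0.17x1 + 0.47x2 + 0.12x3 + 0.06x4 subject to:
  2.3x1 + 25.8x2 + 0.2x3 ≥ 50.5   (lysine)
  12.3x1 + 9.6x2 + 10.8x3 ≥ 31.4   (metabolisable energy)
  0.3x1 + 97.9x2 + 8.7x3 + 385.1x4 ≥ 300.8   (calcium)
  x1, x2, x3, x4 ≥ 0.
The cheapest feasible vertex uses only meat-and-bone meal, molasses, limestone; sorghum is not used. Binding constraints: lysine, metabolisable energy, calcium.
So meat-and-bone meal = 1.948 kg, molasses = 1.176 kg, limestone = 0.2593 kg.
Objective = 0.47·1.948 + 0.12·1.176 + 0.06·0.2593 = 1.0722.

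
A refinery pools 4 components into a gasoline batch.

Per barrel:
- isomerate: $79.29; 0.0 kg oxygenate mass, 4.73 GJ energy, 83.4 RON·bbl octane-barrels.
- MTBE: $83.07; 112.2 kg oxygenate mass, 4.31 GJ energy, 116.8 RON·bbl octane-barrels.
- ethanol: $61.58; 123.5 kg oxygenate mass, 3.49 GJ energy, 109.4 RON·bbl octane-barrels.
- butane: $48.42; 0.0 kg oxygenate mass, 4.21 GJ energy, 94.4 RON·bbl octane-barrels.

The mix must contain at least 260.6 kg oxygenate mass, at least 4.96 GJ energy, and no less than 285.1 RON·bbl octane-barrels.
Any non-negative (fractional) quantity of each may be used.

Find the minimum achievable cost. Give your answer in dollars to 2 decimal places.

Let x1 = barrels of isomerate, x2 = barrels of MTBE, x3 = barrels of ethanol, x4 = barrels of butane.
Minimise 79.29x1 + 83.07x2 + 61.58x3 + 48.42x4 with:
  112.2x2 + 123.5x3 ≥ 260.6   (oxygenate mass)
  4.73x1 + 4.31x2 + 3.49x3 + 4.21x4 ≥ 4.96   (energy)
  83.4x1 + 116.8x2 + 109.4x3 + 94.4x4 ≥ 285.1   (octane-barrels)
  x1, x2, x3, x4 ≥ 0.
The optimal basis is {ethanol, butane}; isomerate, MTBE drop out. There the oxygenate mass and octane-barrels constraints are tight.
That vertex is x3 = 2.1101, x4 = 0.57471.
Total cost: 61.58·2.1101 + 48.42·0.57471 = 157.7674.

$157.77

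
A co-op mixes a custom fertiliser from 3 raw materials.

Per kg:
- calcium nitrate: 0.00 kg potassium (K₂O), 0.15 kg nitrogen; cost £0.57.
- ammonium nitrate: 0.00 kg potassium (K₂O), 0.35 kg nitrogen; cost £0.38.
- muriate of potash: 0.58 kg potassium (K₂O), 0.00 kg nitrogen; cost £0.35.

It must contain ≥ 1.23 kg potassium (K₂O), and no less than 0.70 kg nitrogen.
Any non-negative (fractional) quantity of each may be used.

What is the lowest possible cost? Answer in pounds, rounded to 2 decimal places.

Set it up as a linear program. Let x1 = kg of calcium nitrate, x2 = kg of ammonium nitrate, x3 = kg of muriate of potash.
Minimise 0.57x1 + 0.38x2 + 0.35x3 with:
  0.58x3 ≥ 1.23   (potassium (K₂O))
  0.15x1 + 0.35x2 ≥ 0.7   (nitrogen)
  x1, x2, x3 ≥ 0.
The minimum-cost mix takes nothing from calcium nitrate — only ammonium nitrate, muriate of potash. The potassium (K₂O) and nitrogen requirements are met with equality.
Solving gives x2 = 2, x3 = 2.121.
Total cost: 0.38·2 + 0.35·2.121 = 1.5024.

£1.50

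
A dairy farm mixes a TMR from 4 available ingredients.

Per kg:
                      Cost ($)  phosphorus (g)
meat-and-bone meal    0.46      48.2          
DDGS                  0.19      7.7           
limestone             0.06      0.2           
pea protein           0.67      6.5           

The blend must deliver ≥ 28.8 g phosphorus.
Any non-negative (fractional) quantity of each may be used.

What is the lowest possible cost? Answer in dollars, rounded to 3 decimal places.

$0.275

Set it up as a linear program. Let x1 = kg of meat-and-bone meal, x2 = kg of DDGS, x3 = kg of limestone, x4 = kg of pea protein.
min 0.46x1 + 0.19x2 + 0.06x3 + 0.67x4 s.t.:
  48.2x1 + 7.7x2 + 0.2x3 + 6.5x4 ≥ 28.8   (phosphorus)
  x1, x2, x3, x4 ≥ 0.
At the optimum only meat-and-bone meal is positive (DDGS, limestone, pea protein = 0). The phosphorus requirement is met with equality.
Optimal quantities: meat-and-bone meal = 0.5975 kg.
Cost = 0.46·0.5975 = 0.27485.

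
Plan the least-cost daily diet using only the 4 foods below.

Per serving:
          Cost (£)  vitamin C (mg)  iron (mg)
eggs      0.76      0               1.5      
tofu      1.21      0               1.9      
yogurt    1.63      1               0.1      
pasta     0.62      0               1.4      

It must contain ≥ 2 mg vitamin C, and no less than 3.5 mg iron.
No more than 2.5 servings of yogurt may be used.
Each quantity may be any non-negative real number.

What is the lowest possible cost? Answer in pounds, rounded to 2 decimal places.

£4.72

Treat it as an LP. Let x1 = servings of eggs, x2 = servings of tofu, x3 = servings of yogurt, x4 = servings of pasta.
Minimise 0.76x1 + 1.21x2 + 1.63x3 + 0.62x4 s.t.:
  1x3 ≥ 2   (vitamin C)
  1.5x1 + 1.9x2 + 0.1x3 + 1.4x4 ≥ 3.5   (iron)
  x3 ≤ 2.5
  x1, x2, x3, x4 ≥ 0.
At the optimum only yogurt, pasta are positive (eggs, tofu = 0). There the vitamin C and iron constraints are tight.
So yogurt = 2 servings, pasta = 2.357 servings.
Objective = 1.63·2 + 0.62·2.357 = 4.7213.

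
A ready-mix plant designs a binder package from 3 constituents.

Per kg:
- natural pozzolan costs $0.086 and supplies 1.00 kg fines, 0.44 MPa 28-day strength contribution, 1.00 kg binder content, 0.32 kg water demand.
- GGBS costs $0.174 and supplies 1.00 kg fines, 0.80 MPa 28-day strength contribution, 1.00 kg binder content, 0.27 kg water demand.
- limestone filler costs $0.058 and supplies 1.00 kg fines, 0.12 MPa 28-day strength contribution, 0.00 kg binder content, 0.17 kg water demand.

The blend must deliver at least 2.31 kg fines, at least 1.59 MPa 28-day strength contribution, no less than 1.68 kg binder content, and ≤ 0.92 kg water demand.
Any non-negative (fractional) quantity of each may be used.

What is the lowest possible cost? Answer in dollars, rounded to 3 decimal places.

$0.324

Set it up as a linear program. Let x1 = kg of natural pozzolan, x2 = kg of GGBS, x3 = kg of limestone filler.
min 0.086x1 + 0.174x2 + 0.058x3 s.t.:
  1x1 + 1x2 + 1x3 ≥ 2.31   (fines)
  0.44x1 + 0.8x2 + 0.12x3 ≥ 1.59   (28-day strength contribution)
  1x1 + 1x2 ≥ 1.68   (binder content)
  0.32x1 + 0.27x2 + 0.17x3 ≤ 0.92   (water demand)
  x1, x2, x3 ≥ 0.
The minimum-cost mix takes nothing from limestone filler — only natural pozzolan, GGBS. There the 28-day strength contribution and water demand constraints are tight.
So natural pozzolan = 2.235 kg, GGBS = 0.758 kg.
Hence cost = 0.086·2.235 + 0.174·0.758 = $0.32410.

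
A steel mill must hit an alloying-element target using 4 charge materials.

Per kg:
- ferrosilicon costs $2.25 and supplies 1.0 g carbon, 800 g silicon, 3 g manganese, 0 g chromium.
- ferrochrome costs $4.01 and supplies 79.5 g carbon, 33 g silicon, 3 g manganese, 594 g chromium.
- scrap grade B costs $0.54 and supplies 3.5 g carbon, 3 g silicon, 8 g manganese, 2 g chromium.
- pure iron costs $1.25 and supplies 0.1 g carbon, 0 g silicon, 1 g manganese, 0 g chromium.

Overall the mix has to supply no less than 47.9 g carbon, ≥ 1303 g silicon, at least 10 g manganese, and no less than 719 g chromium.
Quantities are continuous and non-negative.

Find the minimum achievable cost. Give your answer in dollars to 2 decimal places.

Set it up as a linear program. Let x1 = kg of ferrosilicon, x2 = kg of ferrochrome, x3 = kg of scrap grade B, x4 = kg of pure iron.
min 2.25x1 + 4.01x2 + 0.54x3 + 1.25x4 with:
  1x1 + 79.5x2 + 3.5x3 + 0.1x4 ≥ 47.9   (carbon)
  800x1 + 33x2 + 3x3 ≥ 1303   (silicon)
  3x1 + 3x2 + 8x3 + 1x4 ≥ 10   (manganese)
  594x2 + 2x3 ≥ 719   (chromium)
  x1, x2, x3, x4 ≥ 0.
At the optimum only ferrosilicon, ferrochrome, scrap grade B are positive (pure iron = 0). Binding constraints: silicon, manganese, chromium.
Optimal quantities: ferrosilicon = 1.578 kg, ferrochrome = 1.21 kg, scrap grade B = 0.2046 kg.
Objective = 2.25·1.578 + 4.01·1.21 + 0.54·0.2046 = 8.5131.

$8.51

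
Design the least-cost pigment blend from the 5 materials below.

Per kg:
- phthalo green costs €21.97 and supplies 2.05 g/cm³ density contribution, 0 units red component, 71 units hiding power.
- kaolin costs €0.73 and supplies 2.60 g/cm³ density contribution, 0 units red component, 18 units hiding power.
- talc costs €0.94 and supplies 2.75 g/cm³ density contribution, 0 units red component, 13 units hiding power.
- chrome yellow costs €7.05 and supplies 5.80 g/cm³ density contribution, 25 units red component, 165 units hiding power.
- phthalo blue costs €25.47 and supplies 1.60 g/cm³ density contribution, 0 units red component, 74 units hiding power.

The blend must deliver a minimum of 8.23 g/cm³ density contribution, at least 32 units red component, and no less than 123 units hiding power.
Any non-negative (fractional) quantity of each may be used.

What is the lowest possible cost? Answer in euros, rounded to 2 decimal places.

Set it up as a linear program. Let x1 = kg of phthalo green, x2 = kg of kaolin, x3 = kg of talc, x4 = kg of chrome yellow, x5 = kg of phthalo blue.
Minimise 21.97x1 + 0.73x2 + 0.94x3 + 7.05x4 + 25.47x5 subject to:
  2.05x1 + 2.6x2 + 2.75x3 + 5.8x4 + 1.6x5 ≥ 8.23   (density contribution)
  25x4 ≥ 32   (red component)
  71x1 + 18x2 + 13x3 + 165x4 + 74x5 ≥ 123   (hiding power)
  x1, x2, x3, x4, x5 ≥ 0.
The optimal basis is {kaolin, chrome yellow}; phthalo green, talc, phthalo blue drop out. There the density contribution and red component constraints are tight.
Solving gives x2 = 0.31, x4 = 1.28.
Hence cost = 0.73·0.31 + 7.05·1.28 = €9.2503.

€9.25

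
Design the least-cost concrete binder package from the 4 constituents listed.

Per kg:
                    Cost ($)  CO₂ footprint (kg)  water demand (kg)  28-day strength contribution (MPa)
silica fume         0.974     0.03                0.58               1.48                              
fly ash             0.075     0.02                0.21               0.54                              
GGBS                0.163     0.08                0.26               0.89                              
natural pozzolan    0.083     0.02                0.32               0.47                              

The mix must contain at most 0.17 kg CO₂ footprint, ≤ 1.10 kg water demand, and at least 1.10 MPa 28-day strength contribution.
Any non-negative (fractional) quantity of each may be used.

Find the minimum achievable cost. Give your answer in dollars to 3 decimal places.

Let x1 = kg of silica fume, x2 = kg of fly ash, x3 = kg of GGBS, x4 = kg of natural pozzolan.
min 0.974x1 + 0.075x2 + 0.163x3 + 0.083x4 s.t.:
  0.03x1 + 0.02x2 + 0.08x3 + 0.02x4 ≤ 0.17   (CO₂ footprint)
  0.58x1 + 0.21x2 + 0.26x3 + 0.32x4 ≤ 1.1   (water demand)
  1.48x1 + 0.54x2 + 0.89x3 + 0.47x4 ≥ 1.1   (28-day strength contribution)
  x1, x2, x3, x4 ≥ 0.
The optimal basis is {fly ash}; silica fume, GGBS, natural pozzolan drop out. The 28-day strength contribution requirement is met with equality.
That vertex is x2 = 2.037.
Objective = 0.075·2.037 = 0.15278.

$0.153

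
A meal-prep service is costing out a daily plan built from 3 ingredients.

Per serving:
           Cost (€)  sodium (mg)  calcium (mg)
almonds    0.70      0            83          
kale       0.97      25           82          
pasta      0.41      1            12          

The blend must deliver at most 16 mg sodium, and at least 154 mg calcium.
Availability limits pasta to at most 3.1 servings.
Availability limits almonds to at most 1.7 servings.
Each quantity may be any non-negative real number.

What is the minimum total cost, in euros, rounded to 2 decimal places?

Set it up as a linear program. Let x1 = servings of almonds, x2 = servings of kale, x3 = servings of pasta.
min 0.7x1 + 0.97x2 + 0.41x3 with:
  25x2 + 1x3 ≤ 16   (sodium)
  83x1 + 82x2 + 12x3 ≥ 154   (calcium)
  x3 ≤ 3.1
  x1 ≤ 1.7
  x1, x2, x3 ≥ 0.
The cheapest feasible vertex uses only almonds, kale; pasta is not used. There the calcium and the almonds cap constraints are tight.
Optimal quantities: almonds = 1.7 servings, kale = 0.1573 servings.
Hence cost = 0.7·1.7 + 0.97·0.1573 = €1.3426.

€1.34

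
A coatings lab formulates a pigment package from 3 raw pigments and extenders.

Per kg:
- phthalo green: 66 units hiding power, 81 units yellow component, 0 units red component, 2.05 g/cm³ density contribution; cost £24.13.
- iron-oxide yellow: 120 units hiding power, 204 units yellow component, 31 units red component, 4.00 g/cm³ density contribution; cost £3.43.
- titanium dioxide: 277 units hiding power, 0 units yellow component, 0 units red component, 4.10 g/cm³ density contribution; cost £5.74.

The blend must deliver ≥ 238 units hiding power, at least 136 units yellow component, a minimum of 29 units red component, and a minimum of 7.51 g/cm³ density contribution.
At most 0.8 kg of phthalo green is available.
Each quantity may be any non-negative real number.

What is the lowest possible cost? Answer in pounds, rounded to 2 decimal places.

Set it up as a linear program. Let x1 = kg of phthalo green, x2 = kg of iron-oxide yellow, x3 = kg of titanium dioxide.
Minimise 24.13x1 + 3.43x2 + 5.74x3 with:
  66x1 + 120x2 + 277x3 ≥ 238   (hiding power)
  81x1 + 204x2 ≥ 136   (yellow component)
  31x2 ≥ 29   (red component)
  2.05x1 + 4x2 + 4.1x3 ≥ 7.51   (density contribution)
  x1 ≤ 0.8
  x1, x2, x3 ≥ 0.
The minimum-cost mix takes nothing from phthalo green — only iron-oxide yellow, titanium dioxide. There the hiding power and density contribution constraints are tight.
Optimal quantities: iron-oxide yellow = 1.793 kg, titanium dioxide = 0.08247 kg.
Hence cost = 3.43·1.793 + 5.74·0.08247 = £6.6234.

£6.62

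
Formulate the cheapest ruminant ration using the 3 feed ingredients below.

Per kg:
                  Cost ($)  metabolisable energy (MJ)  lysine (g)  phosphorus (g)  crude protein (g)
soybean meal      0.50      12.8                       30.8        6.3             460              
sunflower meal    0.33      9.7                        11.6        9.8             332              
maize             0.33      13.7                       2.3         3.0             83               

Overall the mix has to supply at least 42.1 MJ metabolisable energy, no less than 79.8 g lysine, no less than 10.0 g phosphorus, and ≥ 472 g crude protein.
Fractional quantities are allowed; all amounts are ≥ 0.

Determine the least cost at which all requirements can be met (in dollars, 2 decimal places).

This is a linear program. Let x1 = kg of soybean meal, x2 = kg of sunflower meal, x3 = kg of maize.
Minimise 0.5x1 + 0.33x2 + 0.33x3 subject to:
  12.8x1 + 9.7x2 + 13.7x3 ≥ 42.1   (metabolisable energy)
  30.8x1 + 11.6x2 + 2.3x3 ≥ 79.8   (lysine)
  6.3x1 + 9.8x2 + 3x3 ≥ 10   (phosphorus)
  460x1 + 332x2 + 83x3 ≥ 472   (crude protein)
  x1, x2, x3 ≥ 0.
At the optimum only soybean meal, maize are positive (sunflower meal = 0). There the metabolisable energy and lysine constraints are tight.
Optimal quantities: soybean meal = 2.539 kg, maize = 0.7012 kg.
Total cost: 0.5·2.539 + 0.33·0.7012 = 1.5009.

$1.50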